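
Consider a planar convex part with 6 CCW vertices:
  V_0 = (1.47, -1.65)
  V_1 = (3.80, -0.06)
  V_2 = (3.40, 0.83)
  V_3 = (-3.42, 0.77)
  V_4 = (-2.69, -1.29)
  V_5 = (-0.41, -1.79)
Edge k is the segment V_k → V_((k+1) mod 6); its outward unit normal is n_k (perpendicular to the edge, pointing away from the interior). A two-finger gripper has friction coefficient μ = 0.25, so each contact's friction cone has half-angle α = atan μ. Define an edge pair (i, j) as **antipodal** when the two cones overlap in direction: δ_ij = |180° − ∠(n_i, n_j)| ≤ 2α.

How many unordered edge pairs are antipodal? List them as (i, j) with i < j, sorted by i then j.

α = atan 0.25 = 14.04°;  2α = 28.07°
n_0 = (+0.5637, -0.8260)
n_1 = (+0.9121, +0.4099)
n_2 = (-0.0088, +1.0000)
n_3 = (-0.9426, -0.3340)
n_4 = (-0.2142, -0.9768)
n_5 = (+0.0743, -0.9972)
  (0,1): δ = 100.11°  ·
  (0,2): δ = 33.81°  ·
  (0,3): δ = 75.20°  ·
  (0,4): δ = 133.32°  ·
  (0,5): δ = 149.95°  ·
  (1,2): δ = 113.70°  ·
  (1,3): δ = 4.69°  ✓
  (1,4): δ = 53.43°  ·
  (1,5): δ = 70.06°  ·
  (2,3): δ = 70.99°  ·
  (2,4): δ = 12.87°  ✓
  (2,5): δ = 3.75°  ✓
  (3,4): δ = 121.88°  ·
  (3,5): δ = 105.25°  ·
  (4,5): δ = 163.37°  ·
antipodal pairs: 3

count = 3; pairs: (1,3), (2,4), (2,5)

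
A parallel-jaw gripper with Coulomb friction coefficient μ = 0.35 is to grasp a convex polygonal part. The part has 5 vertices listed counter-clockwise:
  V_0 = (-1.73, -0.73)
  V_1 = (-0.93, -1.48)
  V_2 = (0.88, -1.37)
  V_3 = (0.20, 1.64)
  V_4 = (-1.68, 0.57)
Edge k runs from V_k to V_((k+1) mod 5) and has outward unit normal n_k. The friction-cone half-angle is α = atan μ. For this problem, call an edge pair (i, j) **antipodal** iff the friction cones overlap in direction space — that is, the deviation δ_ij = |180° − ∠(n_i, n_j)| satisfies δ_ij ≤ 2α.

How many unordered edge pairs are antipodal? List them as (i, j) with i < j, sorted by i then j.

α = atan 0.35 = 19.29°;  2α = 38.58°
n_0 = (-0.6839, -0.7295)
n_1 = (+0.0607, -0.9982)
n_2 = (+0.9754, +0.2204)
n_3 = (-0.4946, +0.8691)
n_4 = (-0.9993, +0.0384)
  (0,1): δ = 133.37°  ·
  (0,2): δ = 34.12°  ✓
  (0,3): δ = 72.80°  ·
  (0,4): δ = 130.95°  ·
  (1,2): δ = 80.75°  ·
  (1,3): δ = 26.17°  ✓
  (1,4): δ = 84.32°  ·
  (2,3): δ = 73.08°  ·
  (2,4): δ = 14.93°  ✓
  (3,4): δ = 121.85°  ·
antipodal pairs: 3

count = 3; pairs: (0,2), (1,3), (2,4)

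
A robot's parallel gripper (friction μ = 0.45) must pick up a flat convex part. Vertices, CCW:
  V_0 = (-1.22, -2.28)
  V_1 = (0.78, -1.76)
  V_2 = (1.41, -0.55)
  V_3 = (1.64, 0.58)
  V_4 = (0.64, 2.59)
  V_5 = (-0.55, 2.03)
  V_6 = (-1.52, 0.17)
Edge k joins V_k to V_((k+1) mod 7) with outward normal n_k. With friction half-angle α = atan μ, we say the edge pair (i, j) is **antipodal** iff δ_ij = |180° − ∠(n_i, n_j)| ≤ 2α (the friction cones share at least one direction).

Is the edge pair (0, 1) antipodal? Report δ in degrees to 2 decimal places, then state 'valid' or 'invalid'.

δ = 132.08°, invalid

α = atan 0.45 = 24.23°;  2α = 48.46°
edge 0: e_0 = (+2.00, +0.52);  n_0 = (+0.2516, -0.9678)
edge 1: e_1 = (+0.63, +1.21);  n_1 = (+0.8870, -0.4618)
∠(n_0, n_1) = 47.92°
δ = |180° − 47.92°| = 132.08°
132.08° > 2α = 48.46°  →  invalid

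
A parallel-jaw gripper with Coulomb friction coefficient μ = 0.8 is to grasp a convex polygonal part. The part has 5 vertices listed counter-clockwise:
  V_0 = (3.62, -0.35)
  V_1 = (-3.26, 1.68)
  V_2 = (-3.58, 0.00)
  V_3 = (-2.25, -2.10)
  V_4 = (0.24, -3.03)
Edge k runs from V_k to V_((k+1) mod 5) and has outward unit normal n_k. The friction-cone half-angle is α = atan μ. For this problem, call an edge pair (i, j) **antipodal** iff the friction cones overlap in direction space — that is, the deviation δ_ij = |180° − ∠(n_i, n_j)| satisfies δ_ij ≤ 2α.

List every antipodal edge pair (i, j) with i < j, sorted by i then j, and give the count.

α = atan 0.8 = 38.66°;  2α = 77.32°
n_0 = (+0.2830, +0.9591)
n_1 = (-0.9823, +0.1871)
n_2 = (-0.8448, -0.5351)
n_3 = (-0.3499, -0.9368)
n_4 = (+0.6213, -0.7836)
  (0,1): δ = 84.35°  ·
  (0,2): δ = 41.21°  ✓
  (0,3): δ = 4.04°  ✓
  (0,4): δ = 54.85°  ✓
  (1,2): δ = 136.87°  ·
  (1,3): δ = 99.70°  ·
  (1,4): δ = 40.80°  ✓
  (2,3): δ = 142.83°  ·
  (2,4): δ = 83.94°  ·
  (3,4): δ = 121.11°  ·
antipodal pairs: 4

count = 4; pairs: (0,2), (0,3), (0,4), (1,4)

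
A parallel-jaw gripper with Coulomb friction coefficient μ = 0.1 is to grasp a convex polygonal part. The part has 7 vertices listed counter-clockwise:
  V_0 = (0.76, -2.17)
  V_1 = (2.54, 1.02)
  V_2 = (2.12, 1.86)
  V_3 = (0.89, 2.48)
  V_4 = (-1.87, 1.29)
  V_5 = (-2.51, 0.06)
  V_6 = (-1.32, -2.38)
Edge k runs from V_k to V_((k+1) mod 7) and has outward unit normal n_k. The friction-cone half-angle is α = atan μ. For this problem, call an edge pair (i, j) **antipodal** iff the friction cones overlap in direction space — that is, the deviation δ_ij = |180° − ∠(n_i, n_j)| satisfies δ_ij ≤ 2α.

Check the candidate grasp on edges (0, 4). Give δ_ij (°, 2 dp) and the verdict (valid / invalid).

α = atan 0.1 = 5.71°;  2α = 11.42°
edge 0: e_0 = (+1.78, +3.19);  n_0 = (+0.8733, -0.4873)
edge 4: e_4 = (-0.64, -1.23);  n_4 = (-0.8871, +0.4616)
∠(n_0, n_4) = 178.33°
δ = |180° − 178.33°| = 1.67°
1.67° ≤ 2α = 11.42°  →  valid

δ = 1.67°, valid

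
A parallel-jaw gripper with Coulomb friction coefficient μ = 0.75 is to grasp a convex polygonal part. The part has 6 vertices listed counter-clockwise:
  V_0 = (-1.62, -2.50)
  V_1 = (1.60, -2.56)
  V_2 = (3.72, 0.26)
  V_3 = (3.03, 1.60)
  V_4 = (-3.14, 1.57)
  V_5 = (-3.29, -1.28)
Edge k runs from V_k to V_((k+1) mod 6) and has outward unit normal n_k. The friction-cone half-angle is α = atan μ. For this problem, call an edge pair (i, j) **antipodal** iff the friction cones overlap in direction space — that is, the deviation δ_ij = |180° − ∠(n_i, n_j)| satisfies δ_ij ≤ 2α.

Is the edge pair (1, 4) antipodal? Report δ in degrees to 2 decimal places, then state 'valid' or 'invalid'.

δ = 33.92°, valid

α = atan 0.75 = 36.87°;  2α = 73.74°
edge 1: e_1 = (+2.12, +2.82);  n_1 = (+0.7993, -0.6009)
edge 4: e_4 = (-0.15, -2.85);  n_4 = (-0.9986, +0.0526)
∠(n_1, n_4) = 146.08°
δ = |180° − 146.08°| = 33.92°
33.92° ≤ 2α = 73.74°  →  valid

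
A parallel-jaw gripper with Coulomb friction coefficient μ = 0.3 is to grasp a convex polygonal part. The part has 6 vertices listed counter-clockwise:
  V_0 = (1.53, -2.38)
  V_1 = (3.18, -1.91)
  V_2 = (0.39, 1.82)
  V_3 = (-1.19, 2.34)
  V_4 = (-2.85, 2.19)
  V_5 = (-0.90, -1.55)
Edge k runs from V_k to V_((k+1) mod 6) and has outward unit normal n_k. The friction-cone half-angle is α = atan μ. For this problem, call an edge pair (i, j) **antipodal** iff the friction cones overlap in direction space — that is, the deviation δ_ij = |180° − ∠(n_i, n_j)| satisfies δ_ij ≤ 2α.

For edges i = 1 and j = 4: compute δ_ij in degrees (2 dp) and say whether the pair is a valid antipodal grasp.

α = atan 0.3 = 16.70°;  2α = 33.40°
edge 1: e_1 = (-2.79, +3.73);  n_1 = (+0.8008, +0.5990)
edge 4: e_4 = (+1.95, -3.74);  n_4 = (-0.8867, -0.4623)
∠(n_1, n_4) = 170.74°
δ = |180° − 170.74°| = 9.26°
9.26° ≤ 2α = 33.40°  →  valid

δ = 9.26°, valid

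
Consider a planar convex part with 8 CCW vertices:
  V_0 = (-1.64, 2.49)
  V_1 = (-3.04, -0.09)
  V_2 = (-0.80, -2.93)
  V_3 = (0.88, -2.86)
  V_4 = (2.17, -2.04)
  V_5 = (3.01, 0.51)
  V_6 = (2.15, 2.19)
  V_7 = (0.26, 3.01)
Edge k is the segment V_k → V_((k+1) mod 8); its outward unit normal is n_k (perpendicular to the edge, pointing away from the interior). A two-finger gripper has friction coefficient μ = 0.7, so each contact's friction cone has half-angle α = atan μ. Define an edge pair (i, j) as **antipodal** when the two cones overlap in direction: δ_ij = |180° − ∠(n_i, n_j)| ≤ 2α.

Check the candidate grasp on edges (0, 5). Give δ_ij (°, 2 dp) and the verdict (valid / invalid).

α = atan 0.7 = 34.99°;  2α = 69.98°
edge 0: e_0 = (-1.40, -2.58);  n_0 = (-0.8789, +0.4769)
edge 5: e_5 = (-0.86, +1.68);  n_5 = (+0.8901, +0.4557)
∠(n_0, n_5) = 124.41°
δ = |180° − 124.41°| = 55.59°
55.59° ≤ 2α = 69.98°  →  valid

δ = 55.59°, valid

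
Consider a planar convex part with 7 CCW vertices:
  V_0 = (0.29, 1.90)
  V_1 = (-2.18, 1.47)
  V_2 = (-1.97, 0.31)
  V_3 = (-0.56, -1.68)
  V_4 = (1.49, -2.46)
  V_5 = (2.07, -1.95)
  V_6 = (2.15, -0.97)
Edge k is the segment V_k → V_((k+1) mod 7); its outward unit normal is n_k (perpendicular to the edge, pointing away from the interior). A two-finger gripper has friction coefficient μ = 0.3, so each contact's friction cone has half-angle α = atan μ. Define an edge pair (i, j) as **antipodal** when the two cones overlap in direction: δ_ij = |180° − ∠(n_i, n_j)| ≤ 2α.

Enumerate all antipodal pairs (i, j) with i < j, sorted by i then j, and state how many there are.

α = atan 0.3 = 16.70°;  2α = 33.40°
n_0 = (-0.1715, +0.9852)
n_1 = (-0.9840, -0.1781)
n_2 = (-0.8159, -0.5781)
n_3 = (-0.3556, -0.9346)
n_4 = (+0.6603, -0.7510)
n_5 = (+0.9967, -0.0814)
n_6 = (+0.8392, +0.5439)
  (0,1): δ = 89.61°  ·
  (0,2): δ = 64.56°  ·
  (0,3): δ = 30.71°  ✓
  (0,4): δ = 31.45°  ✓
  (0,5): δ = 75.46°  ·
  (0,6): δ = 113.07°  ·
  (1,2): δ = 154.94°  ·
  (1,3): δ = 121.09°  ·
  (1,4): δ = 58.94°  ·
  (1,5): δ = 14.93°  ✓
  (1,6): δ = 22.69°  ✓
  (2,3): δ = 146.15°  ·
  (2,4): δ = 83.99°  ·
  (2,5): δ = 39.99°  ·
  (2,6): δ = 2.37°  ✓
  (3,4): δ = 117.84°  ·
  (3,5): δ = 73.84°  ·
  (3,6): δ = 36.22°  ·
  (4,5): δ = 135.99°  ·
  (4,6): δ = 98.38°  ·
  (5,6): δ = 142.39°  ·
antipodal pairs: 5

count = 5; pairs: (0,3), (0,4), (1,5), (1,6), (2,6)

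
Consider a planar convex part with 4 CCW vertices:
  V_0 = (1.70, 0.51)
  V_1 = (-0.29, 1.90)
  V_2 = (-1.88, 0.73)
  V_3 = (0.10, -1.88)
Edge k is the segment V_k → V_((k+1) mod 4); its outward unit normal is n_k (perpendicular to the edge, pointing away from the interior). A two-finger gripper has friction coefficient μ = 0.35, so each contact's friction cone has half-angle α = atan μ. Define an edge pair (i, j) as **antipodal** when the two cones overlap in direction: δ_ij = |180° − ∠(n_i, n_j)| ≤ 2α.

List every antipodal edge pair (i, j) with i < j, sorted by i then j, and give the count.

count = 2; pairs: (0,2), (1,3)

α = atan 0.35 = 19.29°;  2α = 38.58°
n_0 = (+0.5726, +0.8198)
n_1 = (-0.5927, +0.8054)
n_2 = (-0.7967, -0.6044)
n_3 = (+0.8310, -0.5563)
  (0,1): δ = 108.72°  ·
  (0,2): δ = 17.88°  ✓
  (0,3): δ = 91.13°  ·
  (1,2): δ = 89.16°  ·
  (1,3): δ = 19.85°  ✓
  (2,3): δ = 70.99°  ·
antipodal pairs: 2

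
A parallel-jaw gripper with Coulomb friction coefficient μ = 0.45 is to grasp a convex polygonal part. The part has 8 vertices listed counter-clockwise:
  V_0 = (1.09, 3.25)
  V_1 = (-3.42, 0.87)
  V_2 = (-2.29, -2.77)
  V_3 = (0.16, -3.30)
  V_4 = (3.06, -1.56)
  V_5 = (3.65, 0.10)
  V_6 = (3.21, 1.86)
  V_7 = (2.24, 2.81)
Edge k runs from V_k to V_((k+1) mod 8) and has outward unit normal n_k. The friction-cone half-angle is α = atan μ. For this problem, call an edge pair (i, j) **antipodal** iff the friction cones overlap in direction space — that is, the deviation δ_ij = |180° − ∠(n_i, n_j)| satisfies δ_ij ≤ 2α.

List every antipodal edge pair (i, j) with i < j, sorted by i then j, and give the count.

α = atan 0.45 = 24.23°;  2α = 48.46°
n_0 = (-0.4667, +0.8844)
n_1 = (-0.9550, -0.2965)
n_2 = (-0.2114, -0.9774)
n_3 = (+0.5145, -0.8575)
n_4 = (+0.9423, -0.3349)
n_5 = (+0.9701, +0.2425)
n_6 = (+0.6997, +0.7144)
n_7 = (+0.3573, +0.9340)
  (0,1): δ = 100.57°  ·
  (0,2): δ = 40.03°  ✓
  (0,3): δ = 3.14°  ✓
  (0,4): δ = 42.61°  ✓
  (0,5): δ = 76.21°  ·
  (0,6): δ = 107.78°  ·
  (0,7): δ = 131.24°  ·
  (1,2): δ = 119.45°  ·
  (1,3): δ = 76.28°  ·
  (1,4): δ = 36.81°  ✓
  (1,5): δ = 3.21°  ✓
  (1,6): δ = 28.35°  ✓
  (1,7): δ = 51.82°  ·
  (2,3): δ = 136.83°  ·
  (2,4): δ = 97.36°  ·
  (2,5): δ = 63.76°  ·
  (2,6): δ = 32.20°  ✓
  (2,7): δ = 8.73°  ✓
  (3,4): δ = 140.53°  ·
  (3,5): δ = 106.93°  ·
  (3,6): δ = 75.37°  ·
  (3,7): δ = 51.90°  ·
  (4,5): δ = 146.40°  ·
  (4,6): δ = 114.84°  ·
  (4,7): δ = 91.37°  ·
  (5,6): δ = 148.44°  ·
  (5,7): δ = 124.97°  ·
  (6,7): δ = 156.53°  ·
antipodal pairs: 8

count = 8; pairs: (0,2), (0,3), (0,4), (1,4), (1,5), (1,6), (2,6), (2,7)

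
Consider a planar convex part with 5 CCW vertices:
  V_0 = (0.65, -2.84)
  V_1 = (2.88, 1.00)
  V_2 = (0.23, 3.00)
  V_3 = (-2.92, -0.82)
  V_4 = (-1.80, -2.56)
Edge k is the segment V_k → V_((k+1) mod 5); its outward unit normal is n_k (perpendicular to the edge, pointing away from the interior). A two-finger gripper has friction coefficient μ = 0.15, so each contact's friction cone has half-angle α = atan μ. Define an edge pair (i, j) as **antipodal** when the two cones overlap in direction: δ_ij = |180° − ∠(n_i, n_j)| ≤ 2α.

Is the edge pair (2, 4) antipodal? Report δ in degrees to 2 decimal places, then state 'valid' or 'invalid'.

α = atan 0.15 = 8.53°;  2α = 17.06°
edge 2: e_2 = (-3.15, -3.82);  n_2 = (-0.7715, +0.6362)
edge 4: e_4 = (+2.45, -0.28);  n_4 = (-0.1135, -0.9935)
∠(n_2, n_4) = 122.99°
δ = |180° − 122.99°| = 57.01°
57.01° > 2α = 17.06°  →  invalid

δ = 57.01°, invalid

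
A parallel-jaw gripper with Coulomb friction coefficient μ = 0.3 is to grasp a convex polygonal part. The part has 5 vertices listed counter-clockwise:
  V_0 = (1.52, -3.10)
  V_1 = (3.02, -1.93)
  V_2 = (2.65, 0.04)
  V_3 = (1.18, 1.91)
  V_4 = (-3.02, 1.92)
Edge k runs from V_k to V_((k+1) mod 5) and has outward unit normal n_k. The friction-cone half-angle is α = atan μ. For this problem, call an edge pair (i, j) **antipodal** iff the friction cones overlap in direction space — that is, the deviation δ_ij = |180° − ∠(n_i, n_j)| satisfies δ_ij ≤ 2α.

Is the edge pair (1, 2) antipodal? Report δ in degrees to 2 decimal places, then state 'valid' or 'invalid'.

α = atan 0.3 = 16.70°;  2α = 33.40°
edge 1: e_1 = (-0.37, +1.97);  n_1 = (+0.9828, +0.1846)
edge 2: e_2 = (-1.47, +1.87);  n_2 = (+0.7862, +0.6180)
∠(n_1, n_2) = 27.53°
δ = |180° − 27.53°| = 152.47°
152.47° > 2α = 33.40°  →  invalid

δ = 152.47°, invalid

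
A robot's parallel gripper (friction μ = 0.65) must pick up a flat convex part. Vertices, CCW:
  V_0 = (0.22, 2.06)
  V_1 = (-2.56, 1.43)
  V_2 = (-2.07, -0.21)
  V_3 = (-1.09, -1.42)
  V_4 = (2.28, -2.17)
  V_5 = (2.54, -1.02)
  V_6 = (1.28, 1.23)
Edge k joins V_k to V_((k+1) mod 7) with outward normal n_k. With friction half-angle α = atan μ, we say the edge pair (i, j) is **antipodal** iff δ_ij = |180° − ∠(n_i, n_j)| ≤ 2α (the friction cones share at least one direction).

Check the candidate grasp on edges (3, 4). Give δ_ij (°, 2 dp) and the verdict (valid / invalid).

α = atan 0.65 = 33.02°;  2α = 66.05°
edge 3: e_3 = (+3.37, -0.75);  n_3 = (-0.2172, -0.9761)
edge 4: e_4 = (+0.26, +1.15);  n_4 = (+0.9754, -0.2205)
∠(n_3, n_4) = 89.81°
δ = |180° − 89.81°| = 90.19°
90.19° > 2α = 66.05°  →  invalid

δ = 90.19°, invalid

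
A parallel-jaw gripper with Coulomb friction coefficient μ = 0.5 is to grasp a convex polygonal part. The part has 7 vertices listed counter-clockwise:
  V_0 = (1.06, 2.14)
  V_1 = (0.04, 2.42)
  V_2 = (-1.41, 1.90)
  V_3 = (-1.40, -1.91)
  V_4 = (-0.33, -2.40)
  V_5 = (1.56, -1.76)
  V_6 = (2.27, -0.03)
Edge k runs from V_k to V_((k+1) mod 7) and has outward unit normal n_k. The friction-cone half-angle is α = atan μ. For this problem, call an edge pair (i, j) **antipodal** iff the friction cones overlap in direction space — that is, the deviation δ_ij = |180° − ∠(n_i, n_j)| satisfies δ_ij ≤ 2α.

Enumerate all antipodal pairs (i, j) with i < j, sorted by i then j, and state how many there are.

α = atan 0.5 = 26.57°;  2α = 53.13°
n_0 = (+0.2647, +0.9643)
n_1 = (-0.3376, +0.9413)
n_2 = (-1.0000, -0.0026)
n_3 = (-0.4164, -0.9092)
n_4 = (+0.3207, -0.9472)
n_5 = (+0.9251, -0.3797)
n_6 = (+0.8734, +0.4870)
  (0,1): δ = 144.92°  ·
  (0,2): δ = 74.50°  ·
  (0,3): δ = 9.25°  ✓
  (0,4): δ = 34.06°  ✓
  (0,5): δ = 83.04°  ·
  (0,6): δ = 134.49°  ·
  (1,2): δ = 109.58°  ·
  (1,3): δ = 44.33°  ✓
  (1,4): δ = 1.02°  ✓
  (1,5): δ = 47.96°  ✓
  (1,6): δ = 99.42°  ·
  (2,3): δ = 114.76°  ·
  (2,4): δ = 71.44°  ·
  (2,5): δ = 22.46°  ✓
  (2,6): δ = 28.99°  ✓
  (3,4): δ = 136.69°  ·
  (3,5): δ = 87.71°  ·
  (3,6): δ = 36.25°  ✓
  (4,5): δ = 131.02°  ·
  (4,6): δ = 79.56°  ·
  (5,6): δ = 128.54°  ·
antipodal pairs: 8

count = 8; pairs: (0,3), (0,4), (1,3), (1,4), (1,5), (2,5), (2,6), (3,6)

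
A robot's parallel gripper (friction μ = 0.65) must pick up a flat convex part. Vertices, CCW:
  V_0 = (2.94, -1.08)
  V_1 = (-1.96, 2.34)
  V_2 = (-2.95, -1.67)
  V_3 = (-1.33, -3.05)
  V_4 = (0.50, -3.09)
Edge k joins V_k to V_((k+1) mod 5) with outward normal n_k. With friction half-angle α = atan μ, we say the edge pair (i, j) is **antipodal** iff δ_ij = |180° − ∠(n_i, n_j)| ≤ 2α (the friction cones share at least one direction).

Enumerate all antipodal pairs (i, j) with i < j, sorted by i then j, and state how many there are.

count = 3; pairs: (0,2), (0,3), (1,4)

α = atan 0.65 = 33.02°;  2α = 66.05°
n_0 = (+0.5723, +0.8200)
n_1 = (-0.9709, +0.2397)
n_2 = (-0.6485, -0.7612)
n_3 = (-0.0219, -0.9998)
n_4 = (+0.6358, -0.7718)
  (0,1): δ = 68.95°  ·
  (0,2): δ = 5.51°  ✓
  (0,3): δ = 33.66°  ✓
  (0,4): δ = 74.39°  ·
  (1,2): δ = 116.56°  ·
  (1,3): δ = 77.38°  ·
  (1,4): δ = 36.65°  ✓
  (2,3): δ = 140.83°  ·
  (2,4): δ = 100.09°  ·
  (3,4): δ = 139.27°  ·
antipodal pairs: 3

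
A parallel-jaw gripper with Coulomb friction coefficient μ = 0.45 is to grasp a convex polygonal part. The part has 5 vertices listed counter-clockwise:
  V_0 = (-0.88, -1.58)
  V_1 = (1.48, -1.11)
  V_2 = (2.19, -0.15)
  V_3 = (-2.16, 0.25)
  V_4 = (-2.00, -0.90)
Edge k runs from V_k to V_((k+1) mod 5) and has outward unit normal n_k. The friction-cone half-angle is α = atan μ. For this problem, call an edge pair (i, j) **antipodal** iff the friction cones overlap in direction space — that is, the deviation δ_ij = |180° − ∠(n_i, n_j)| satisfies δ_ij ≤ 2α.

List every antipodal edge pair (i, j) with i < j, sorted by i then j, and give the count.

α = atan 0.45 = 24.23°;  2α = 48.46°
n_0 = (+0.1953, -0.9807)
n_1 = (+0.8040, -0.5946)
n_2 = (+0.0916, +0.9958)
n_3 = (-0.9905, -0.1378)
n_4 = (-0.5190, -0.8548)
  (0,1): δ = 137.75°  ·
  (0,2): δ = 16.52°  ✓
  (0,3): δ = 86.66°  ·
  (0,4): δ = 137.47°  ·
  (1,2): δ = 58.77°  ·
  (1,3): δ = 44.41°  ✓
  (1,4): δ = 95.22°  ·
  (2,3): δ = 76.83°  ·
  (2,4): δ = 26.01°  ✓
  (3,4): δ = 129.18°  ·
antipodal pairs: 3

count = 3; pairs: (0,2), (1,3), (2,4)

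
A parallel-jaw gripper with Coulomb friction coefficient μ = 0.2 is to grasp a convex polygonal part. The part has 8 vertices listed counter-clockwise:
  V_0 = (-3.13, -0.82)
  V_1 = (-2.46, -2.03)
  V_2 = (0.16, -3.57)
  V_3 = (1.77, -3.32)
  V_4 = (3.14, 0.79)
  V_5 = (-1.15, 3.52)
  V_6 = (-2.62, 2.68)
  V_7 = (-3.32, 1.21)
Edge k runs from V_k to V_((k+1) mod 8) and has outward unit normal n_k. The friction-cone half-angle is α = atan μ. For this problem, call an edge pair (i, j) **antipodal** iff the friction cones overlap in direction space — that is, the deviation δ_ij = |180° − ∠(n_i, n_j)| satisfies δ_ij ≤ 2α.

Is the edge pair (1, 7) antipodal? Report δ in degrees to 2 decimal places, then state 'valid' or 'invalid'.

α = atan 0.2 = 11.31°;  2α = 22.62°
edge 1: e_1 = (+2.62, -1.54);  n_1 = (-0.5067, -0.8621)
edge 7: e_7 = (+0.19, -2.03);  n_7 = (-0.9956, -0.0932)
∠(n_1, n_7) = 54.21°
δ = |180° − 54.21°| = 125.79°
125.79° > 2α = 22.62°  →  invalid

δ = 125.79°, invalid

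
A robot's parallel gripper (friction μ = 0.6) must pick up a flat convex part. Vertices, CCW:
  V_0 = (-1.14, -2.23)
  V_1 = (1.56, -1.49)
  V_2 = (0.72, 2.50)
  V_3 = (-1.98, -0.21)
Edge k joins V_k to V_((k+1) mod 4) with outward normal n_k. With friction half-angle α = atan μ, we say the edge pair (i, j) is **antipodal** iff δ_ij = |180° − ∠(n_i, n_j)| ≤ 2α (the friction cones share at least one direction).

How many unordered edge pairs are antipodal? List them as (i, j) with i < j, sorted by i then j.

count = 3; pairs: (0,2), (1,2), (1,3)

α = atan 0.6 = 30.96°;  2α = 61.93°
n_0 = (+0.2643, -0.9644)
n_1 = (+0.9785, +0.2060)
n_2 = (-0.7084, +0.7058)
n_3 = (-0.9233, -0.3840)
  (0,1): δ = 93.44°  ·
  (0,2): δ = 29.78°  ✓
  (0,3): δ = 97.25°  ·
  (1,2): δ = 56.78°  ✓
  (1,3): δ = 10.69°  ✓
  (2,3): δ = 112.53°  ·
antipodal pairs: 3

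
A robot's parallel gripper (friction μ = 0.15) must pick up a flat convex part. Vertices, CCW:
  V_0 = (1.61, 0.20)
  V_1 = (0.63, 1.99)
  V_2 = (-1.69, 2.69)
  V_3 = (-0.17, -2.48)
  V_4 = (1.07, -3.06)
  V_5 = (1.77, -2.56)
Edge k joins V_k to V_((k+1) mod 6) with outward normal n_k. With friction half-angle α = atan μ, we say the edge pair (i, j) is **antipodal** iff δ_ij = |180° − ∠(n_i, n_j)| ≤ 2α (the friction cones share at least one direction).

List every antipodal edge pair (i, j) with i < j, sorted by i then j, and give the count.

count = 3; pairs: (0,2), (1,3), (2,5)

α = atan 0.15 = 8.53°;  2α = 17.06°
n_0 = (+0.8771, +0.4802)
n_1 = (+0.2889, +0.9574)
n_2 = (-0.9594, -0.2821)
n_3 = (-0.4237, -0.9058)
n_4 = (+0.5812, -0.8137)
n_5 = (+0.9983, +0.0579)
  (0,1): δ = 135.49°  ·
  (0,2): δ = 12.32°  ✓
  (0,3): δ = 36.23°  ·
  (0,4): δ = 96.84°  ·
  (0,5): δ = 154.62°  ·
  (1,2): δ = 56.83°  ·
  (1,3): δ = 8.28°  ✓
  (1,4): δ = 52.33°  ·
  (1,5): δ = 110.11°  ·
  (2,3): δ = 131.45°  ·
  (2,4): δ = 70.85°  ·
  (2,5): δ = 13.07°  ✓
  (3,4): δ = 119.39°  ·
  (3,5): δ = 61.61°  ·
  (4,5): δ = 122.22°  ·
antipodal pairs: 3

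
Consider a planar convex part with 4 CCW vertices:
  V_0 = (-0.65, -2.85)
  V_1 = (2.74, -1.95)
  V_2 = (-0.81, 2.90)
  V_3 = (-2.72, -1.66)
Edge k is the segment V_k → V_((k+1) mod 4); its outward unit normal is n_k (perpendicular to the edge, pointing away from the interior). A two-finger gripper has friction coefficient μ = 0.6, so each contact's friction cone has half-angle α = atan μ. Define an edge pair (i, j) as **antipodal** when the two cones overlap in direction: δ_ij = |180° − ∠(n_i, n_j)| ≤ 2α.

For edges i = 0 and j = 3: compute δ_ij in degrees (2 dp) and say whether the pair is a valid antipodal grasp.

δ = 135.24°, invalid

α = atan 0.6 = 30.96°;  2α = 61.93°
edge 0: e_0 = (+3.39, +0.90);  n_0 = (+0.2566, -0.9665)
edge 3: e_3 = (+2.07, -1.19);  n_3 = (-0.4984, -0.8670)
∠(n_0, n_3) = 44.76°
δ = |180° − 44.76°| = 135.24°
135.24° > 2α = 61.93°  →  invalid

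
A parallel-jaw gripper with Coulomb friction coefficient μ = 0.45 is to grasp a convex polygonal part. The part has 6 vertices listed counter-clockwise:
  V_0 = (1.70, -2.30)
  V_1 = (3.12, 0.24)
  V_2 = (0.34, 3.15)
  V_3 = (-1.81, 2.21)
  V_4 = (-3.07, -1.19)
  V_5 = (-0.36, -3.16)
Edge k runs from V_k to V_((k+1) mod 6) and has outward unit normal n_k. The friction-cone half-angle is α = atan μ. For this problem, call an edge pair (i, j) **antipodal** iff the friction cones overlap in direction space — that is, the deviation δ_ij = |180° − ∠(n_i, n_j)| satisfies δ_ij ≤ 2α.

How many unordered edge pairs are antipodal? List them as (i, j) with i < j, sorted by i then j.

count = 5; pairs: (0,2), (0,3), (1,4), (2,5), (3,5)

α = atan 0.45 = 24.23°;  2α = 48.46°
n_0 = (+0.8729, -0.4880)
n_1 = (+0.7231, +0.6908)
n_2 = (-0.4006, +0.9163)
n_3 = (-0.9377, +0.3475)
n_4 = (-0.5880, -0.8089)
n_5 = (+0.3853, -0.9228)
  (0,1): δ = 107.10°  ·
  (0,2): δ = 37.18°  ✓
  (0,3): δ = 8.87°  ✓
  (0,4): δ = 83.19°  ·
  (0,5): δ = 141.87°  ·
  (1,2): δ = 110.08°  ·
  (1,3): δ = 64.03°  ·
  (1,4): δ = 10.29°  ✓
  (1,5): δ = 68.97°  ·
  (2,3): δ = 133.95°  ·
  (2,4): δ = 59.63°  ·
  (2,5): δ = 0.96°  ✓
  (3,4): δ = 105.68°  ·
  (3,5): δ = 47.01°  ✓
  (4,5): δ = 121.33°  ·
antipodal pairs: 5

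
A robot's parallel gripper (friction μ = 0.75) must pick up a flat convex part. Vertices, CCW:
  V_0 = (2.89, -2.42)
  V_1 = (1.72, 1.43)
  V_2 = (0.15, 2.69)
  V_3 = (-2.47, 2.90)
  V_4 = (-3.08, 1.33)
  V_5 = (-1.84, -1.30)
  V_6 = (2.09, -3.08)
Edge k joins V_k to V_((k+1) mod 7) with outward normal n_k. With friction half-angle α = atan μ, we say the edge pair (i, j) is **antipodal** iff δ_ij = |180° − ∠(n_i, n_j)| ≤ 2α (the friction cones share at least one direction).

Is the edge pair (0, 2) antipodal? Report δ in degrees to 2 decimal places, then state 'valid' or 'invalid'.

δ = 111.49°, invalid

α = atan 0.75 = 36.87°;  2α = 73.74°
edge 0: e_0 = (-1.17, +3.85);  n_0 = (+0.9568, +0.2908)
edge 2: e_2 = (-2.62, +0.21);  n_2 = (+0.0799, +0.9968)
∠(n_0, n_2) = 68.51°
δ = |180° − 68.51°| = 111.49°
111.49° > 2α = 73.74°  →  invalid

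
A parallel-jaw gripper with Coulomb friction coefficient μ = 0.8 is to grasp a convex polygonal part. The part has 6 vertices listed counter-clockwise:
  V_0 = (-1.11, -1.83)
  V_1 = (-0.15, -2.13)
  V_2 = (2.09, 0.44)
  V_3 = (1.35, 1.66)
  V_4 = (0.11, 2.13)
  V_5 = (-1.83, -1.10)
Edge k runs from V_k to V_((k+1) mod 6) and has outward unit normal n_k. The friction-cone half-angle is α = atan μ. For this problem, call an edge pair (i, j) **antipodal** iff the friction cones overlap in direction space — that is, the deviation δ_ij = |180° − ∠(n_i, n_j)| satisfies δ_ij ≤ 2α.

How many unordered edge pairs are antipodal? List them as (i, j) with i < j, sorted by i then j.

α = atan 0.8 = 38.66°;  2α = 77.32°
n_0 = (-0.2983, -0.9545)
n_1 = (+0.7538, -0.6570)
n_2 = (+0.8550, +0.5186)
n_3 = (+0.3544, +0.9351)
n_4 = (-0.8573, +0.5149)
n_5 = (-0.7120, -0.7022)
  (0,1): δ = 113.72°  ·
  (0,2): δ = 41.41°  ✓
  (0,3): δ = 3.40°  ✓
  (0,4): δ = 76.36°  ✓
  (0,5): δ = 151.96°  ·
  (1,2): δ = 107.69°  ·
  (1,3): δ = 69.68°  ✓
  (1,4): δ = 10.09°  ✓
  (1,5): δ = 85.68°  ·
  (2,3): δ = 142.00°  ·
  (2,4): δ = 62.23°  ✓
  (2,5): δ = 13.37°  ✓
  (3,4): δ = 100.23°  ·
  (3,5): δ = 24.64°  ✓
  (4,5): δ = 104.41°  ·
antipodal pairs: 8

count = 8; pairs: (0,2), (0,3), (0,4), (1,3), (1,4), (2,4), (2,5), (3,5)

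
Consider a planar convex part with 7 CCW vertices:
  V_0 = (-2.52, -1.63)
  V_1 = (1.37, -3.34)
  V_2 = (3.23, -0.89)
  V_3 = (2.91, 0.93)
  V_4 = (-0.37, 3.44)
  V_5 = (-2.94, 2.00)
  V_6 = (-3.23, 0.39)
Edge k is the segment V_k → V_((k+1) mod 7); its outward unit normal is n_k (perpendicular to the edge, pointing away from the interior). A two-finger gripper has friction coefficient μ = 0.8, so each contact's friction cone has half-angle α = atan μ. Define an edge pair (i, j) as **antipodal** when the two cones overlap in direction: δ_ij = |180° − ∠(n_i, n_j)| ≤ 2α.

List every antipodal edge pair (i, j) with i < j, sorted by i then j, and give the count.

count = 11; pairs: (0,2), (0,3), (0,4), (1,4), (1,5), (1,6), (2,4), (2,5), (2,6), (3,5), (3,6)

α = atan 0.8 = 38.66°;  2α = 77.32°
n_0 = (-0.4024, -0.9155)
n_1 = (+0.7965, -0.6047)
n_2 = (+0.9849, +0.1732)
n_3 = (+0.6077, +0.7942)
n_4 = (-0.4888, +0.8724)
n_5 = (-0.9842, +0.1773)
n_6 = (-0.9434, -0.3316)
  (0,1): δ = 103.48°  ·
  (0,2): δ = 56.30°  ✓
  (0,3): δ = 13.70°  ✓
  (0,4): δ = 52.99°  ✓
  (0,5): δ = 103.52°  ·
  (0,6): δ = 133.10°  ·
  (1,2): δ = 132.82°  ·
  (1,3): δ = 90.22°  ·
  (1,4): δ = 23.53°  ✓
  (1,5): δ = 26.99°  ✓
  (1,6): δ = 56.57°  ✓
  (2,3): δ = 137.40°  ·
  (2,4): δ = 70.71°  ✓
  (2,5): δ = 20.18°  ✓
  (2,6): δ = 9.39°  ✓
  (3,4): δ = 113.31°  ·
  (3,5): δ = 62.79°  ✓
  (3,6): δ = 33.21°  ✓
  (4,5): δ = 129.47°  ·
  (4,6): δ = 99.90°  ·
  (5,6): δ = 150.42°  ·
antipodal pairs: 11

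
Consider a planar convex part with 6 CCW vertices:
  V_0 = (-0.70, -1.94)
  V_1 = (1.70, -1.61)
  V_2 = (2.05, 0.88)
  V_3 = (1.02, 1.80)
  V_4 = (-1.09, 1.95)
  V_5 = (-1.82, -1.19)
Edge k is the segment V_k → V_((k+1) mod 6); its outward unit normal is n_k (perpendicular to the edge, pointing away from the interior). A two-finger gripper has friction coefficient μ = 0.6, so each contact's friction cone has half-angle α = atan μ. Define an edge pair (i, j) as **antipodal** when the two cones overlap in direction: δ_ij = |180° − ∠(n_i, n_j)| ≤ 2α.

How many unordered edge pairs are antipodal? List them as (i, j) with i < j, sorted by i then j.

count = 6; pairs: (0,2), (0,3), (1,4), (2,4), (2,5), (3,5)

α = atan 0.6 = 30.96°;  2α = 61.93°
n_0 = (+0.1362, -0.9907)
n_1 = (+0.9903, -0.1392)
n_2 = (+0.6662, +0.7458)
n_3 = (+0.0709, +0.9975)
n_4 = (-0.9740, +0.2264)
n_5 = (-0.5564, -0.8309)
  (0,1): δ = 105.83°  ·
  (0,2): δ = 49.60°  ✓
  (0,3): δ = 11.90°  ✓
  (0,4): δ = 69.08°  ·
  (0,5): δ = 138.36°  ·
  (1,2): δ = 123.77°  ·
  (1,3): δ = 86.07°  ·
  (1,4): δ = 5.09°  ✓
  (1,5): δ = 64.19°  ·
  (2,3): δ = 142.29°  ·
  (2,4): δ = 61.32°  ✓
  (2,5): δ = 7.96°  ✓
  (3,4): δ = 99.02°  ·
  (3,5): δ = 29.74°  ✓
  (4,5): δ = 110.72°  ·
antipodal pairs: 6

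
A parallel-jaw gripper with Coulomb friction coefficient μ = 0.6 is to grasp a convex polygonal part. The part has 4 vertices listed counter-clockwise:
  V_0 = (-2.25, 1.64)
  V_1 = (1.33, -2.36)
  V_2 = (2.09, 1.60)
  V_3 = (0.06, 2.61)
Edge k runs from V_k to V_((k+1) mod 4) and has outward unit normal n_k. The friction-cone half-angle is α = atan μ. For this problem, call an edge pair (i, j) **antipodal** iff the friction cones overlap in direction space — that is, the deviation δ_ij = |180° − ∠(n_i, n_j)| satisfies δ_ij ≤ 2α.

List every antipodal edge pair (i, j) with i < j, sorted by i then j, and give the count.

α = atan 0.6 = 30.96°;  2α = 61.93°
n_0 = (-0.7451, -0.6669)
n_1 = (+0.9821, -0.1885)
n_2 = (+0.4454, +0.8953)
n_3 = (-0.3872, +0.9220)
  (0,1): δ = 52.69°  ✓
  (0,2): δ = 21.72°  ✓
  (0,3): δ = 70.95°  ·
  (1,2): δ = 105.59°  ·
  (1,3): δ = 56.36°  ✓
  (2,3): δ = 130.77°  ·
antipodal pairs: 3

count = 3; pairs: (0,1), (0,2), (1,3)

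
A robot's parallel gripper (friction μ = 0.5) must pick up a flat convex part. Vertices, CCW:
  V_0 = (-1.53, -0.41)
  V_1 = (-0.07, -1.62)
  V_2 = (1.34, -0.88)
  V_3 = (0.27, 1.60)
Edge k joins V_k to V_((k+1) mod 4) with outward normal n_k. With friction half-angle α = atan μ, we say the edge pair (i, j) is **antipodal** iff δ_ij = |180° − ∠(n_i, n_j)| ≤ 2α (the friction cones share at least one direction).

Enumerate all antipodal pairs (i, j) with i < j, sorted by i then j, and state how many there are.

α = atan 0.5 = 26.57°;  2α = 53.13°
n_0 = (-0.6381, -0.7699)
n_1 = (+0.4647, -0.8855)
n_2 = (+0.9182, +0.3962)
n_3 = (-0.7450, +0.6671)
  (0,1): δ = 112.66°  ·
  (0,2): δ = 27.01°  ✓
  (0,3): δ = 87.81°  ·
  (1,2): δ = 94.35°  ·
  (1,3): δ = 20.46°  ✓
  (2,3): δ = 65.18°  ·
antipodal pairs: 2

count = 2; pairs: (0,2), (1,3)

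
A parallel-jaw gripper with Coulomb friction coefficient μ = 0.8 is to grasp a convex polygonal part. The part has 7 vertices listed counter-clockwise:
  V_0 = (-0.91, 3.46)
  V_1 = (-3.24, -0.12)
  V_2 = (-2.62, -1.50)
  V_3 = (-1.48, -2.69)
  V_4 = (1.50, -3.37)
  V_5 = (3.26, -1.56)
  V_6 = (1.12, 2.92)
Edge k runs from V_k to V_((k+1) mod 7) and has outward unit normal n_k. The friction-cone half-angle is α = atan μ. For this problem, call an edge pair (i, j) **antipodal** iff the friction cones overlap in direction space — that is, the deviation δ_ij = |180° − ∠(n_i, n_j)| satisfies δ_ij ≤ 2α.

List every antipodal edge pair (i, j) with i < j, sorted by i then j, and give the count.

count = 11; pairs: (0,3), (0,4), (0,5), (1,4), (1,5), (1,6), (2,5), (2,6), (3,5), (3,6), (4,6)

α = atan 0.8 = 38.66°;  2α = 77.32°
n_0 = (-0.8381, +0.5455)
n_1 = (-0.9122, -0.4098)
n_2 = (-0.7221, -0.6918)
n_3 = (-0.2225, -0.9749)
n_4 = (+0.7169, -0.6971)
n_5 = (+0.9023, +0.4310)
n_6 = (+0.2571, +0.9664)
  (0,1): δ = 122.75°  ·
  (0,2): δ = 103.17°  ·
  (0,3): δ = 69.80°  ✓
  (0,4): δ = 11.14°  ✓
  (0,5): δ = 58.59°  ✓
  (0,6): δ = 108.16°  ·
  (1,2): δ = 160.42°  ·
  (1,3): δ = 127.05°  ·
  (1,4): δ = 68.39°  ✓
  (1,5): δ = 1.34°  ✓
  (1,6): δ = 50.91°  ✓
  (2,3): δ = 146.62°  ·
  (2,4): δ = 87.97°  ·
  (2,5): δ = 18.24°  ✓
  (2,6): δ = 31.33°  ✓
  (3,4): δ = 121.34°  ·
  (3,5): δ = 51.61°  ✓
  (3,6): δ = 2.04°  ✓
  (4,5): δ = 110.27°  ·
  (4,6): δ = 60.70°  ✓
  (5,6): δ = 130.43°  ·
antipodal pairs: 11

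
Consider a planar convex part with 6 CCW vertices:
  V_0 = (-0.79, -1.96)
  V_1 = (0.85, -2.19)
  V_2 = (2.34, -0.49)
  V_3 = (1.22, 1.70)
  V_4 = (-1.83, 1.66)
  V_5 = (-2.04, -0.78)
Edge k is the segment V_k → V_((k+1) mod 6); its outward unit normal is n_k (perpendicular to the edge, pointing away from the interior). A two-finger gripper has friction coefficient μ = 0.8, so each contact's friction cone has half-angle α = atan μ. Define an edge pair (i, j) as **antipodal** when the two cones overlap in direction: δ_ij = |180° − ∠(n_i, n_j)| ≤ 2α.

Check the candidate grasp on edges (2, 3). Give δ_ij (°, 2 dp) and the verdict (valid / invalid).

δ = 116.33°, invalid

α = atan 0.8 = 38.66°;  2α = 77.32°
edge 2: e_2 = (-1.12, +2.19);  n_2 = (+0.8903, +0.4553)
edge 3: e_3 = (-3.05, -0.04);  n_3 = (-0.0131, +0.9999)
∠(n_2, n_3) = 63.67°
δ = |180° − 63.67°| = 116.33°
116.33° > 2α = 77.32°  →  invalid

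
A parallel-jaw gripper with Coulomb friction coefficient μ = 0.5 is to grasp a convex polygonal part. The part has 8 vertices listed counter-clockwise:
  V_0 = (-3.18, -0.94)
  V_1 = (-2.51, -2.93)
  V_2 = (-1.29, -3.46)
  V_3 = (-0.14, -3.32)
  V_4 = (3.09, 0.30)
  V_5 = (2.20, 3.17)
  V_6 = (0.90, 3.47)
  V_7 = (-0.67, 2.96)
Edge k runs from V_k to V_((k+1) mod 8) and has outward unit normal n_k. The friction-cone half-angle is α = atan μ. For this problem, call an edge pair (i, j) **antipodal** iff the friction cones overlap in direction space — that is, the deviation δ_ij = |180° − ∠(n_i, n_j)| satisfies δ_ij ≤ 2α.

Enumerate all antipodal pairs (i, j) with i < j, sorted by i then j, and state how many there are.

α = atan 0.5 = 26.57°;  2α = 53.13°
n_0 = (-0.9477, -0.3191)
n_1 = (-0.3985, -0.9172)
n_2 = (+0.1208, -0.9927)
n_3 = (+0.7462, -0.6658)
n_4 = (+0.9551, +0.2962)
n_5 = (+0.2249, +0.9744)
n_6 = (-0.3089, +0.9511)
n_7 = (-0.8409, +0.5412)
  (0,1): δ = 132.09°  ·
  (0,2): δ = 101.67°  ·
  (0,3): δ = 60.35°  ·
  (0,4): δ = 1.38°  ✓
  (0,5): δ = 58.40°  ·
  (0,6): δ = 89.39°  ·
  (0,7): δ = 128.63°  ·
  (1,2): δ = 149.58°  ·
  (1,3): δ = 108.26°  ·
  (1,4): δ = 49.29°  ✓
  (1,5): δ = 10.49°  ✓
  (1,6): δ = 41.48°  ✓
  (1,7): δ = 80.72°  ·
  (2,3): δ = 138.68°  ·
  (2,4): δ = 79.71°  ·
  (2,5): δ = 19.94°  ✓
  (2,6): δ = 11.05°  ✓
  (2,7): δ = 50.29°  ✓
  (3,4): δ = 121.03°  ·
  (3,5): δ = 61.25°  ·
  (3,6): δ = 30.26°  ✓
  (3,7): δ = 8.98°  ✓
  (4,5): δ = 120.22°  ·
  (4,6): δ = 89.23°  ·
  (4,7): δ = 49.99°  ✓
  (5,6): δ = 149.01°  ·
  (5,7): δ = 109.77°  ·
  (6,7): δ = 140.76°  ·
antipodal pairs: 10

count = 10; pairs: (0,4), (1,4), (1,5), (1,6), (2,5), (2,6), (2,7), (3,6), (3,7), (4,7)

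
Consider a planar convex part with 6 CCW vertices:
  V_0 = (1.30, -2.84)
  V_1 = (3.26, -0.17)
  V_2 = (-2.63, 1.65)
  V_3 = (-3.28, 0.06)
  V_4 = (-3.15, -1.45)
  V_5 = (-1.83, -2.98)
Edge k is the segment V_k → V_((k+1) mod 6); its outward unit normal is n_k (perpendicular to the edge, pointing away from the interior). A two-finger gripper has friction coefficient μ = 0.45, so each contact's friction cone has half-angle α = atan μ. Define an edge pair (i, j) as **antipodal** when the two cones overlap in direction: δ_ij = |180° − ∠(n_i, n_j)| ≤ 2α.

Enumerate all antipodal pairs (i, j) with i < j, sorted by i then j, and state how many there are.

count = 4; pairs: (0,2), (0,3), (1,4), (1,5)

α = atan 0.45 = 24.23°;  2α = 48.46°
n_0 = (+0.8061, -0.5918)
n_1 = (+0.2952, +0.9554)
n_2 = (-0.9256, +0.3784)
n_3 = (-0.9963, -0.0858)
n_4 = (-0.7572, -0.6532)
n_5 = (+0.0447, -0.9990)
  (0,1): δ = 70.89°  ·
  (0,2): δ = 14.05°  ✓
  (0,3): δ = 41.20°  ✓
  (0,4): δ = 77.07°  ·
  (0,5): δ = 128.84°  ·
  (1,2): δ = 95.06°  ·
  (1,3): δ = 67.91°  ·
  (1,4): δ = 32.04°  ✓
  (1,5): δ = 19.73°  ✓
  (2,3): δ = 152.84°  ·
  (2,4): δ = 116.98°  ·
  (2,5): δ = 65.20°  ·
  (3,4): δ = 144.13°  ·
  (3,5): δ = 92.36°  ·
  (4,5): δ = 128.22°  ·
antipodal pairs: 4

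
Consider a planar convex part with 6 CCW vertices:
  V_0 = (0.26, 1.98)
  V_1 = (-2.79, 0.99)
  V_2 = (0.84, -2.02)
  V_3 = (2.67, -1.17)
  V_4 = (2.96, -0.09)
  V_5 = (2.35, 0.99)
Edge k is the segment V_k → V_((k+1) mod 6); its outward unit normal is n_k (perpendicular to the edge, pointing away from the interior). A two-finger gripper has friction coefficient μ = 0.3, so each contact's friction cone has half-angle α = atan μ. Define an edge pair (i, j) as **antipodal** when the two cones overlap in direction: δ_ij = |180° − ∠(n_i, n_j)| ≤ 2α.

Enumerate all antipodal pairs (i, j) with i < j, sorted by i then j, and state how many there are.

count = 3; pairs: (0,2), (1,4), (1,5)

α = atan 0.3 = 16.70°;  2α = 33.40°
n_0 = (-0.3087, +0.9511)
n_1 = (-0.6383, -0.7698)
n_2 = (+0.4213, -0.9069)
n_3 = (+0.9658, -0.2593)
n_4 = (+0.8707, +0.4918)
n_5 = (+0.4281, +0.9037)
  (0,1): δ = 57.65°  ·
  (0,2): δ = 6.93°  ✓
  (0,3): δ = 56.99°  ·
  (0,4): δ = 101.48°  ·
  (0,5): δ = 136.67°  ·
  (1,2): δ = 115.42°  ·
  (1,3): δ = 65.36°  ·
  (1,4): δ = 20.88°  ✓
  (1,5): δ = 14.32°  ✓
  (2,3): δ = 129.94°  ·
  (2,4): δ = 85.46°  ·
  (2,5): δ = 50.26°  ·
  (3,4): δ = 135.51°  ·
  (3,5): δ = 100.32°  ·
  (4,5): δ = 144.80°  ·
antipodal pairs: 3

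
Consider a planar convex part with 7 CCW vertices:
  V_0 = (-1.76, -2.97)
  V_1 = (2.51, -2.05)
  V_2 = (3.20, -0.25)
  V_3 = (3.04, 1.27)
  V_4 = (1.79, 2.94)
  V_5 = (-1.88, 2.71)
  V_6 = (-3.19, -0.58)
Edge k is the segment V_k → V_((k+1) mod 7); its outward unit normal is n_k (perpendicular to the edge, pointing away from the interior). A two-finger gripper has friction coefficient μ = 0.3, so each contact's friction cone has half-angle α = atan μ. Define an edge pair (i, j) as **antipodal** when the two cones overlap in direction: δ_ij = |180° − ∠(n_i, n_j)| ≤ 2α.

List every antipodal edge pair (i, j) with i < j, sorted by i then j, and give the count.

α = atan 0.3 = 16.70°;  2α = 33.40°
n_0 = (+0.2106, -0.9776)
n_1 = (+0.9337, -0.3579)
n_2 = (+0.9945, +0.1047)
n_3 = (+0.8006, +0.5992)
n_4 = (-0.0625, +0.9980)
n_5 = (-0.9291, +0.3699)
n_6 = (-0.8581, -0.5134)
  (0,1): δ = 123.13°  ·
  (0,2): δ = 96.15°  ·
  (0,3): δ = 65.34°  ·
  (0,4): δ = 8.57°  ✓
  (0,5): δ = 56.13°  ·
  (0,6): δ = 108.73°  ·
  (1,2): δ = 153.02°  ·
  (1,3): δ = 122.21°  ·
  (1,4): δ = 65.44°  ·
  (1,5): δ = 0.74°  ✓
  (1,6): δ = 51.87°  ·
  (2,3): δ = 149.19°  ·
  (2,4): δ = 92.42°  ·
  (2,5): δ = 27.72°  ✓
  (2,6): δ = 24.88°  ✓
  (3,4): δ = 123.23°  ·
  (3,5): δ = 58.53°  ·
  (3,6): δ = 5.92°  ✓
  (4,5): δ = 115.30°  ·
  (4,6): δ = 62.69°  ·
  (5,6): δ = 127.40°  ·
antipodal pairs: 5

count = 5; pairs: (0,4), (1,5), (2,5), (2,6), (3,6)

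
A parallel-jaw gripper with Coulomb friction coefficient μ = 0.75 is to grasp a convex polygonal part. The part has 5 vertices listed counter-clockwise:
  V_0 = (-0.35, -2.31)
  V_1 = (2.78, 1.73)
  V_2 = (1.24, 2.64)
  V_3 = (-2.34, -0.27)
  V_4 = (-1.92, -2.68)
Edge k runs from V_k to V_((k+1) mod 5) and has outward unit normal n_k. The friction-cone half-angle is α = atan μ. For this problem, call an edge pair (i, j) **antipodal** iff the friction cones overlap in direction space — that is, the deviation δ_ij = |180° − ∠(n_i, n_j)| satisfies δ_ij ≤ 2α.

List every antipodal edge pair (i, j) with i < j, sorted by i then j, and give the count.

α = atan 0.75 = 36.87°;  2α = 73.74°
n_0 = (+0.7905, -0.6124)
n_1 = (+0.5087, +0.8609)
n_2 = (-0.6308, +0.7760)
n_3 = (-0.9852, -0.1717)
n_4 = (+0.2294, -0.9733)
  (0,1): δ = 82.81°  ·
  (0,2): δ = 13.13°  ✓
  (0,3): δ = 47.65°  ✓
  (0,4): δ = 141.03°  ·
  (1,2): δ = 110.31°  ·
  (1,3): δ = 49.53°  ✓
  (1,4): δ = 43.84°  ✓
  (2,3): δ = 119.22°  ·
  (2,4): δ = 25.85°  ✓
  (3,4): δ = 86.63°  ·
antipodal pairs: 5

count = 5; pairs: (0,2), (0,3), (1,3), (1,4), (2,4)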